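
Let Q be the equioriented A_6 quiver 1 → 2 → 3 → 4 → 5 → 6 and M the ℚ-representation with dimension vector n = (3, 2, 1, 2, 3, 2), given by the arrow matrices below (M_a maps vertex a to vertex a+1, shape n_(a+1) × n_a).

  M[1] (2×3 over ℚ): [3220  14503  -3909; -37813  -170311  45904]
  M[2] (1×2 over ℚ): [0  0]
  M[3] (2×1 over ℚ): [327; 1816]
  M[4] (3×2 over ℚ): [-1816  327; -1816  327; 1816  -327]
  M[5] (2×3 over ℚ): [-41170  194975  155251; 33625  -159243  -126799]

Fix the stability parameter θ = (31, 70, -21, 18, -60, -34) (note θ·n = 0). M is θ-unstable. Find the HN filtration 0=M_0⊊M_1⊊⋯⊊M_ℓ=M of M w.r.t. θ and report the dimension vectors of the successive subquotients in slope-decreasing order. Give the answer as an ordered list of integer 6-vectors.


Interval decomposition of M: I[1,1], I[1,2]^2, I[3,4], I[4,6], I[5,5], I[5,6].
HN type (ℓ=7): μ^(1)=70; μ^(2)=31; μ^(3)=18; μ^(4)=-21; μ^(5)=-76/3; μ^(6)=-34; μ^(7)=-60

((0, 2, 0, 0, 0, 0); (3, 0, 0, 0, 0, 0); (0, 0, 0, 1, 0, 0); (0, 0, 1, 0, 0, 0); (0, 0, 0, 1, 1, 1); (0, 0, 0, 0, 0, 1); (0, 0, 0, 0, 2, 0))


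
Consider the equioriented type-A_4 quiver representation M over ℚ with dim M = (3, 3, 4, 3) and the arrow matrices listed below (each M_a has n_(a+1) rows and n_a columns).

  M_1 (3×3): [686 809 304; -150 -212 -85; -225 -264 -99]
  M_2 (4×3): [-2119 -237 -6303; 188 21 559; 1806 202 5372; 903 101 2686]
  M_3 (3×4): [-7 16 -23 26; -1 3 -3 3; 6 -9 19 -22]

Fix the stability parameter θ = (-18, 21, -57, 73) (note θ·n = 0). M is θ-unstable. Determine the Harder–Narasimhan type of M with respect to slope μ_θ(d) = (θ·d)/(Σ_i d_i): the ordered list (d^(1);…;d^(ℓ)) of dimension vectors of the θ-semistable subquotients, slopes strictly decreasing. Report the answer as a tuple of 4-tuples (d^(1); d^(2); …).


Barcode: M ≅ I[1,4]^3, I[3,3]. HN layers by μ_θ (3 steps, strictly decreasing):
  μ^(1)=73; μ^(2)=-18; μ^(3)=-57

((0, 0, 0, 3); (3, 3, 3, 0); (0, 0, 1, 0))


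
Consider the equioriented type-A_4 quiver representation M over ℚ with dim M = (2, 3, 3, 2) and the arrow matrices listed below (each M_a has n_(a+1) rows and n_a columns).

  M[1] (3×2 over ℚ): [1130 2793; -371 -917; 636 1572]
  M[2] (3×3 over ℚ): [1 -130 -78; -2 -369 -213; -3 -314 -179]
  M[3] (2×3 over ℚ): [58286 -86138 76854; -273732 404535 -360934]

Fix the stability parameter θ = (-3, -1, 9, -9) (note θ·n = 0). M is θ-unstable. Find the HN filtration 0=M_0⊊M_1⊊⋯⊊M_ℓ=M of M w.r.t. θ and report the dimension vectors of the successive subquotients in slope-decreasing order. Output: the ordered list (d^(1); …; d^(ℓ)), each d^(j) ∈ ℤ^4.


Interval decomposition of M: I[1,3], I[1,4], I[2,4].
HN type (ℓ=4): μ^(1)=9; μ^(2)=0; μ^(3)=-1; μ^(4)=-3

((0, 0, 1, 0); (0, 0, 2, 2); (0, 3, 0, 0); (2, 0, 0, 0))


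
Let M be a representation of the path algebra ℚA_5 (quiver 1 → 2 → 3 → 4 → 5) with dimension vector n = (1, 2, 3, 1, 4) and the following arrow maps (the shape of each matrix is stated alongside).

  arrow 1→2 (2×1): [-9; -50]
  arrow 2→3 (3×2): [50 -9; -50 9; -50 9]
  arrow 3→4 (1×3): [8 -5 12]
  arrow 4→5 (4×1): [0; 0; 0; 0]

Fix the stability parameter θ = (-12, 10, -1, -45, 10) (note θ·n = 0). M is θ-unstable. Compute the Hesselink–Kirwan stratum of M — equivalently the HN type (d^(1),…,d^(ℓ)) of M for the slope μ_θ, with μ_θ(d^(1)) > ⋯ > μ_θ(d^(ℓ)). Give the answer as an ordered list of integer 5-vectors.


Interval decomposition of M: I[1,2], I[2,4], I[3,3]^2, I[5,5]^4.
HN type (ℓ=3): μ^(1)=10; μ^(2)=-1; μ^(3)=-12

((0, 1, 0, 0, 4); (0, 0, 2, 0, 0); (1, 1, 1, 1, 0))


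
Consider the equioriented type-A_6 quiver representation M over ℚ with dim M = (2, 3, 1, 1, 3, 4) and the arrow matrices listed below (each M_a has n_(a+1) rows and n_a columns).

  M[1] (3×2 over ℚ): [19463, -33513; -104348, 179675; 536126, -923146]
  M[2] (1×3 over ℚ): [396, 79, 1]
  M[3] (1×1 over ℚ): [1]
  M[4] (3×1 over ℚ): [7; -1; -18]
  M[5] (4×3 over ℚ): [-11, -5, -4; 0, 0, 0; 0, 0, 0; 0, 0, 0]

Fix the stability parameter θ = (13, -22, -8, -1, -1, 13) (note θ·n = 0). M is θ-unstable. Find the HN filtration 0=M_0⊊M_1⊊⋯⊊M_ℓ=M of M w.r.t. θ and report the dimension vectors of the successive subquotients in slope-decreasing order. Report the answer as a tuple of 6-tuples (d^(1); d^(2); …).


Barcode: M ≅ I[1,2], I[1,5], I[2,2], I[5,5], I[5,6], I[6,6]^3. HN layers by μ_θ (5 steps, strictly decreasing):
  μ^(1)=13; μ^(2)=-1; μ^(3)=-9/2; μ^(4)=-17/3; μ^(5)=-22

((0, 0, 0, 0, 0, 4); (0, 0, 0, 1, 3, 0); (1, 1, 0, 0, 0, 0); (1, 1, 1, 0, 0, 0); (0, 1, 0, 0, 0, 0))


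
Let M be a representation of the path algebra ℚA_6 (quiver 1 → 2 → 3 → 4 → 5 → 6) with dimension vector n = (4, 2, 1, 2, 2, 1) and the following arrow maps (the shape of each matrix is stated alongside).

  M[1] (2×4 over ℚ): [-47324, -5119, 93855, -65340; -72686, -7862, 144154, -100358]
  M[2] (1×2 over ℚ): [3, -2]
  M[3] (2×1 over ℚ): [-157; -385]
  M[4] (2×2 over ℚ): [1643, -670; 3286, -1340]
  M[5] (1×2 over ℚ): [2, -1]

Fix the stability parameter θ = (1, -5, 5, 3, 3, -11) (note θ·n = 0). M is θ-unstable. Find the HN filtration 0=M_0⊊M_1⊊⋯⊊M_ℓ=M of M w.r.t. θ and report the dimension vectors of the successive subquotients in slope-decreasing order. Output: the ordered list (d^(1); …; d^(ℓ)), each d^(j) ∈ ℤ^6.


Interval decomposition of M: I[1,1]^2, I[1,2], I[1,5], I[4,4], I[5,6].
HN type (ℓ=5): μ^(1)=11/3; μ^(2)=3; μ^(3)=1; μ^(4)=-2; μ^(5)=-4

((0, 0, 1, 1, 1, 0); (0, 0, 0, 1, 0, 0); (2, 0, 0, 0, 0, 0); (2, 2, 0, 0, 0, 0); (0, 0, 0, 0, 1, 1))


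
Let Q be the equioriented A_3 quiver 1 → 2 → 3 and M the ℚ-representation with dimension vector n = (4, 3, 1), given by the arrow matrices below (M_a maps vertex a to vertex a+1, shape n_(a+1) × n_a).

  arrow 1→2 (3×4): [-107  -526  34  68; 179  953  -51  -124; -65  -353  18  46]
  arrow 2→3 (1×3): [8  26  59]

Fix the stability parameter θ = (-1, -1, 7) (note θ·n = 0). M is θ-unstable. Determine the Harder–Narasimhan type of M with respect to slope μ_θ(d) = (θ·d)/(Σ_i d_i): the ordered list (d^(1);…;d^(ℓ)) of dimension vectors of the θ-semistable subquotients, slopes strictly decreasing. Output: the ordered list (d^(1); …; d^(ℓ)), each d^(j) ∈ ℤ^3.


Barcode: M ≅ I[1,1], I[1,2]^2, I[1,3]. HN layers by μ_θ (2 steps, strictly decreasing):
  μ^(1)=7; μ^(2)=-1

((0, 0, 1); (4, 3, 0))


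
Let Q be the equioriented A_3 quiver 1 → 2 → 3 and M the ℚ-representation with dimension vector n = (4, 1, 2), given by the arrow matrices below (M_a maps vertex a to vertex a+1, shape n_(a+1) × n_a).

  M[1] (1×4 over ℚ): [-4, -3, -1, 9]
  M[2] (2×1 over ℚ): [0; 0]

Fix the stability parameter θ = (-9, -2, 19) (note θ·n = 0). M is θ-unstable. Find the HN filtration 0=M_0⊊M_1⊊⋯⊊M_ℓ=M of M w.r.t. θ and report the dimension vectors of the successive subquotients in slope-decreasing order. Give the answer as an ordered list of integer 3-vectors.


Via rank(M_{q-1}∘⋯∘M_p): M ≅ I[1,1]^3, I[1,2], I[3,3]^2.
μ_θ-semistable layers: μ^(1)=19; μ^(2)=-2; μ^(3)=-9

((0, 0, 2); (0, 1, 0); (4, 0, 0))


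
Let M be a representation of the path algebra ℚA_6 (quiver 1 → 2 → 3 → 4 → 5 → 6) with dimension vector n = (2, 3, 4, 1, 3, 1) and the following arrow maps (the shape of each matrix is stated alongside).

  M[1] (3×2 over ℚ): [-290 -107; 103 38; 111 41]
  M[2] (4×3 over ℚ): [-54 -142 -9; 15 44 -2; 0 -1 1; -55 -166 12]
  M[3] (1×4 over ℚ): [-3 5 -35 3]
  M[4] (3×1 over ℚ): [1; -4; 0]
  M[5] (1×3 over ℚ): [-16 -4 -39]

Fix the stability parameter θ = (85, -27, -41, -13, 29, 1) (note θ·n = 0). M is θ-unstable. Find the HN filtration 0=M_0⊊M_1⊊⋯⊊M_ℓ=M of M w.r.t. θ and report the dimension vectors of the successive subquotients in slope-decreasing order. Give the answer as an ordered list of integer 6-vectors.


Interval decomposition of M: I[1,3], I[1,5], I[2,3], I[3,3], I[5,5], I[5,6].
HN type (ℓ=6): μ^(1)=29; μ^(2)=15; μ^(3)=17/3; μ^(4)=1; μ^(5)=-34; μ^(6)=-41

((0, 0, 0, 0, 2, 0); (0, 0, 0, 0, 1, 1); (1, 1, 1, 0, 0, 0); (1, 1, 1, 1, 0, 0); (0, 1, 1, 0, 0, 0); (0, 0, 1, 0, 0, 0))


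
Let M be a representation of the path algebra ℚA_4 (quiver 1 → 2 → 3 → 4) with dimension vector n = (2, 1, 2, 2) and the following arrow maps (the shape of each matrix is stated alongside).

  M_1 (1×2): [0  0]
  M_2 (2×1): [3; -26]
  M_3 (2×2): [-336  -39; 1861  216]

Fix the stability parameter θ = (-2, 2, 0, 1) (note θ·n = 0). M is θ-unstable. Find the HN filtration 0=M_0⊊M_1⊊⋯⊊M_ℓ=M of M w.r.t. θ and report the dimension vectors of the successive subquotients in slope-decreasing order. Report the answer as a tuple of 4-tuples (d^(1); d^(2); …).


Via rank(M_{q-1}∘⋯∘M_p): M ≅ I[1,1]^2, I[2,4], I[3,4].
μ_θ-semistable layers: μ^(1)=1; μ^(2)=0; μ^(3)=-2

((0, 1, 1, 2); (0, 0, 1, 0); (2, 0, 0, 0))


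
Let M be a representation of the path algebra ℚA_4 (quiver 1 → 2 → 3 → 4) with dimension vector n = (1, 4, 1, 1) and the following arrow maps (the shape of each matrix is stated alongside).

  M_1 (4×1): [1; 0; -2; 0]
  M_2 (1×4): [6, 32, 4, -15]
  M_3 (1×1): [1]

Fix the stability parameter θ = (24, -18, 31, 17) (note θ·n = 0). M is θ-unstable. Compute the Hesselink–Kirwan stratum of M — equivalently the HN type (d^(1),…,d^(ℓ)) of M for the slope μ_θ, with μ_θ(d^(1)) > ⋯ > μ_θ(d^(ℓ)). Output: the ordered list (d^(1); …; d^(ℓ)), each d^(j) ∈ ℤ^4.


Via rank(M_{q-1}∘⋯∘M_p): M ≅ I[1,4], I[2,2]^3.
μ_θ-semistable layers: μ^(1)=24; μ^(2)=3; μ^(3)=-18

((0, 0, 1, 1); (1, 1, 0, 0); (0, 3, 0, 0))


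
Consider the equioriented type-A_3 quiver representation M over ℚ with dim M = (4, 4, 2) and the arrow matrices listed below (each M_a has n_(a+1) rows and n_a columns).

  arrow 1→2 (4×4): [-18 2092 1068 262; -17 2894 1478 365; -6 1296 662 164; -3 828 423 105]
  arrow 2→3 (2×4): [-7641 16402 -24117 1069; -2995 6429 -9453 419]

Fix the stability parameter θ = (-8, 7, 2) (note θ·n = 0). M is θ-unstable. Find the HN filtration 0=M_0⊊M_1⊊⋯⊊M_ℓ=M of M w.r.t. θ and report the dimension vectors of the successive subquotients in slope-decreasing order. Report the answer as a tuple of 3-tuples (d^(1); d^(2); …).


Barcode: M ≅ I[1,1], I[1,2], I[1,3]^2, I[2,2]. HN layers by μ_θ (3 steps, strictly decreasing):
  μ^(1)=7; μ^(2)=9/2; μ^(3)=-8

((0, 2, 0); (0, 2, 2); (4, 0, 0))


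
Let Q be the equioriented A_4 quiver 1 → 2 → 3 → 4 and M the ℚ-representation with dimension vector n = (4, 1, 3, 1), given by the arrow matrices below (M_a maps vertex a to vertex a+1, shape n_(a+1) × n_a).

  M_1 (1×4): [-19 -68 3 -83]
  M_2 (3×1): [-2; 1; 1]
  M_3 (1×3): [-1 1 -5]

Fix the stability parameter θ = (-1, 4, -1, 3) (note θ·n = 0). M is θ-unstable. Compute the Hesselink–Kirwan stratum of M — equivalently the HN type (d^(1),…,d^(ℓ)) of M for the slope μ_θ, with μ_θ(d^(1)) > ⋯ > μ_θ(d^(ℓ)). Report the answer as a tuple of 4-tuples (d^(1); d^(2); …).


Barcode: M ≅ I[1,1]^3, I[1,4], I[3,3]^2. HN layers by μ_θ (3 steps, strictly decreasing):
  μ^(1)=3; μ^(2)=3/2; μ^(3)=-1

((0, 0, 0, 1); (0, 1, 1, 0); (4, 0, 2, 0))


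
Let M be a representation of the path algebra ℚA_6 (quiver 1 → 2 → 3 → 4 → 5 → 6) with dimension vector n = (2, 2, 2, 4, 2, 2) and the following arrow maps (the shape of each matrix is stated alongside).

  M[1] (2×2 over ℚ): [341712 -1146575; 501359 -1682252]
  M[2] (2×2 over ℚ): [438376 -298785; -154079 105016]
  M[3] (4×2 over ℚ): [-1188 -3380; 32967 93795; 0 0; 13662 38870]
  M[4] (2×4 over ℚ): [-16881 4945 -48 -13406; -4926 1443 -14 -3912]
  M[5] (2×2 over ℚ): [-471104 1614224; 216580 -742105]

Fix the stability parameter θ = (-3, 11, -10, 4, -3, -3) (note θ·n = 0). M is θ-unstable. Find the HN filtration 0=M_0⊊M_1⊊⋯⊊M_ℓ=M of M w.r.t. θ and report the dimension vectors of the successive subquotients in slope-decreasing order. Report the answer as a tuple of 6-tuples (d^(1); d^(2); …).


Interval decomposition of M: I[1,3], I[1,6], I[4,4]^2, I[4,5], I[6,6].
HN type (ℓ=4): μ^(1)=4; μ^(2)=1/2; μ^(3)=-1/5; μ^(4)=-3

((0, 0, 0, 2, 0, 0); (0, 1, 1, 1, 1, 0); (0, 1, 1, 1, 1, 1); (2, 0, 0, 0, 0, 1))


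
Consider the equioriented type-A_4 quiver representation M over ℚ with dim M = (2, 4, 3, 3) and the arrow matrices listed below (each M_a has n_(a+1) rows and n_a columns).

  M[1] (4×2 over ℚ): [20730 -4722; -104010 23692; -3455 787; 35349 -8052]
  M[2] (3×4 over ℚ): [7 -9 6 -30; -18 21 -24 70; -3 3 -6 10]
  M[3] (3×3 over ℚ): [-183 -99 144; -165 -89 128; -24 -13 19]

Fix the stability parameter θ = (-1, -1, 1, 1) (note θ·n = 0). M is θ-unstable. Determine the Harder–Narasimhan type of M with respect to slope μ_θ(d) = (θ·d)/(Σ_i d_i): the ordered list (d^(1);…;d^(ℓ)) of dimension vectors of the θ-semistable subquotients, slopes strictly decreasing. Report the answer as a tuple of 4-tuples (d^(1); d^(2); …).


Interval decomposition of M: I[1,2]^2, I[2,3], I[2,4], I[3,4], I[4,4].
HN type (ℓ=2): μ^(1)=1; μ^(2)=-1

((0, 0, 3, 3); (2, 4, 0, 0))


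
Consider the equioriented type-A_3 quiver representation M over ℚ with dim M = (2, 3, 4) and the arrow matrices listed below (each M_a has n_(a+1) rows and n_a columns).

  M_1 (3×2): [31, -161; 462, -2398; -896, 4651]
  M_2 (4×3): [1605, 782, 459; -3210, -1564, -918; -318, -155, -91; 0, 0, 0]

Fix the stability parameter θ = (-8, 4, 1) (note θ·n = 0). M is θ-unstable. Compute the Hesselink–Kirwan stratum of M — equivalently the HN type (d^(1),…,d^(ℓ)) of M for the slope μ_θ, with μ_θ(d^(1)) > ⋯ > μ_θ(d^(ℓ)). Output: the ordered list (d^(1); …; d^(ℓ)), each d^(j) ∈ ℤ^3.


Barcode: M ≅ I[1,3]^2, I[2,2], I[3,3]^2. HN layers by μ_θ (4 steps, strictly decreasing):
  μ^(1)=4; μ^(2)=5/2; μ^(3)=1; μ^(4)=-8

((0, 1, 0); (0, 2, 2); (0, 0, 2); (2, 0, 0))


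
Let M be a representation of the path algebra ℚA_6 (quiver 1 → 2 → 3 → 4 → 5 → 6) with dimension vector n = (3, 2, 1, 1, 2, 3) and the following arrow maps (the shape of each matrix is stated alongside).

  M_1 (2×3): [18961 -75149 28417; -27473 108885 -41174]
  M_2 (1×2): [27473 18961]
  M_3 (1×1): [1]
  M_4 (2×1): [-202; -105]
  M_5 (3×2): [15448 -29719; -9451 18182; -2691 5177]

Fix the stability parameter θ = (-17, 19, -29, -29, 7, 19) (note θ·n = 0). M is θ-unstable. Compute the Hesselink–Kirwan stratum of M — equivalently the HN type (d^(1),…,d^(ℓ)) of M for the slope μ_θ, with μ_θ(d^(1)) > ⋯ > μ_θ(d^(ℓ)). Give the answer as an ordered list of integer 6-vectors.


Barcode: M ≅ I[1,1], I[1,2], I[1,6], I[5,6], I[6,6]. HN layers by μ_θ (4 steps, strictly decreasing):
  μ^(1)=19; μ^(2)=7; μ^(3)=-13; μ^(4)=-17

((0, 1, 0, 0, 0, 3); (0, 0, 0, 0, 2, 0); (0, 1, 1, 1, 0, 0); (3, 0, 0, 0, 0, 0))


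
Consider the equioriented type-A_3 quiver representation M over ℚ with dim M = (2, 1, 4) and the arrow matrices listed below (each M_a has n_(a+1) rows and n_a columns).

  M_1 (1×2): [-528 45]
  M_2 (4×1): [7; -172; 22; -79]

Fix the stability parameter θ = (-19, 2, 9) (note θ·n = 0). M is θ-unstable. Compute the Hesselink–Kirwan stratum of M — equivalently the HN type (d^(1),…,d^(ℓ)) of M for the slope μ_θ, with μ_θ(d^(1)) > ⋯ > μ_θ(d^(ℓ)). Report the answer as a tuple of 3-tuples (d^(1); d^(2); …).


Interval decomposition of M: I[1,1], I[1,3], I[3,3]^3.
HN type (ℓ=3): μ^(1)=9; μ^(2)=2; μ^(3)=-19

((0, 0, 4); (0, 1, 0); (2, 0, 0))


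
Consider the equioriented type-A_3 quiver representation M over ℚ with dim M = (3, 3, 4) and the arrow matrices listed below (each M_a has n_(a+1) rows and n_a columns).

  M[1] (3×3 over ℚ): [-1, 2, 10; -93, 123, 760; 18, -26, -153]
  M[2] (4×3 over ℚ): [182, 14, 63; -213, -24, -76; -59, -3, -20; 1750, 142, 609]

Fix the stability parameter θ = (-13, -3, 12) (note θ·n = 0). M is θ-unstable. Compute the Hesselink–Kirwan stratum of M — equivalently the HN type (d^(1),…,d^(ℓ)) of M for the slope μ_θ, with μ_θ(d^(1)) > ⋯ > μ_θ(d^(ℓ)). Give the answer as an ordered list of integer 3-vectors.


Barcode: M ≅ I[1,3]^3, I[3,3]. HN layers by μ_θ (3 steps, strictly decreasing):
  μ^(1)=12; μ^(2)=-3; μ^(3)=-13

((0, 0, 4); (0, 3, 0); (3, 0, 0))


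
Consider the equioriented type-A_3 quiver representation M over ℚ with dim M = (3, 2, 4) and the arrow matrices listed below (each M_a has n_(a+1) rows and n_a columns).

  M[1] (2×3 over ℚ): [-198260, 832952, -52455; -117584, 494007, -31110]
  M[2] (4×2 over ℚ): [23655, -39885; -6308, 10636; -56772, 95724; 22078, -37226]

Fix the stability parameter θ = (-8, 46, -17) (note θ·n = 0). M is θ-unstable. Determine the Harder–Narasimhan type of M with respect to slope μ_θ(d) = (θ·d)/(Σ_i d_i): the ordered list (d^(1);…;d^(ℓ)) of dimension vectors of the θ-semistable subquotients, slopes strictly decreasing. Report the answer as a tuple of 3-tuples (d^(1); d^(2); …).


Interval decomposition of M: I[1,1], I[1,2], I[1,3], I[3,3]^3.
HN type (ℓ=4): μ^(1)=46; μ^(2)=29/2; μ^(3)=-8; μ^(4)=-17

((0, 1, 0); (0, 1, 1); (3, 0, 0); (0, 0, 3))


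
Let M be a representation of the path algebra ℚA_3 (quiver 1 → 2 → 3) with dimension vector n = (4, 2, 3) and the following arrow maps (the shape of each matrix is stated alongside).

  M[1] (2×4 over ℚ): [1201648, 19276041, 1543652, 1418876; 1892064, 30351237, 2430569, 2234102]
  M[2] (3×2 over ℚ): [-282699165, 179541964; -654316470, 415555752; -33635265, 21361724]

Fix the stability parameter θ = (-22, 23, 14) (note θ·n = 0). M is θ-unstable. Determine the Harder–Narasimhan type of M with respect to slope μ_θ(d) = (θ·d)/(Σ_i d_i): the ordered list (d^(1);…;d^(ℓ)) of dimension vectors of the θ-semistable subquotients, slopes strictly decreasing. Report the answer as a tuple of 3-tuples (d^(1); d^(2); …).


Interval decomposition of M: I[1,1]^2, I[1,2], I[1,3], I[3,3]^2.
HN type (ℓ=4): μ^(1)=23; μ^(2)=37/2; μ^(3)=14; μ^(4)=-22

((0, 1, 0); (0, 1, 1); (0, 0, 2); (4, 0, 0))


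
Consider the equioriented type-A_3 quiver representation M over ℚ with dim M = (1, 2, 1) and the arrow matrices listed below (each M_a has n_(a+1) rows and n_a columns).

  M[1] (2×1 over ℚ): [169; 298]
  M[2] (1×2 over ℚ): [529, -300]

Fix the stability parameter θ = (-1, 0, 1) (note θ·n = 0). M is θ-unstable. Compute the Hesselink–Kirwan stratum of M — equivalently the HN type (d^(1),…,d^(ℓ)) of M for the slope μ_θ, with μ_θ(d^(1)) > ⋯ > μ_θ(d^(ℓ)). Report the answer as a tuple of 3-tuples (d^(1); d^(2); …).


Barcode: M ≅ I[1,3], I[2,2]. HN layers by μ_θ (3 steps, strictly decreasing):
  μ^(1)=1; μ^(2)=0; μ^(3)=-1

((0, 0, 1); (0, 2, 0); (1, 0, 0))


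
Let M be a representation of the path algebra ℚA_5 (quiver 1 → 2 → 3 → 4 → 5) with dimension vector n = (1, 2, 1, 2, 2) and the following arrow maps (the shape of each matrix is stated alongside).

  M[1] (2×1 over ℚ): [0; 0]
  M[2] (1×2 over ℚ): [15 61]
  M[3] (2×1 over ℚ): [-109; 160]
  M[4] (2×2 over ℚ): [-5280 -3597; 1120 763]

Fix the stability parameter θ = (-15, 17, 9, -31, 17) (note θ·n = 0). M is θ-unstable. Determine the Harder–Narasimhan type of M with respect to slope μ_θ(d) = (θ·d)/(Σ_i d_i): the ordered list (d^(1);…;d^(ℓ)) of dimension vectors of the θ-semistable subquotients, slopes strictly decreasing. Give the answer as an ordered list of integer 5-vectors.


Interval decomposition of M: I[1,1], I[2,2], I[2,4], I[4,5], I[5,5].
HN type (ℓ=4): μ^(1)=17; μ^(2)=-5/3; μ^(3)=-15; μ^(4)=-31

((0, 1, 0, 0, 2); (0, 1, 1, 1, 0); (1, 0, 0, 0, 0); (0, 0, 0, 1, 0))


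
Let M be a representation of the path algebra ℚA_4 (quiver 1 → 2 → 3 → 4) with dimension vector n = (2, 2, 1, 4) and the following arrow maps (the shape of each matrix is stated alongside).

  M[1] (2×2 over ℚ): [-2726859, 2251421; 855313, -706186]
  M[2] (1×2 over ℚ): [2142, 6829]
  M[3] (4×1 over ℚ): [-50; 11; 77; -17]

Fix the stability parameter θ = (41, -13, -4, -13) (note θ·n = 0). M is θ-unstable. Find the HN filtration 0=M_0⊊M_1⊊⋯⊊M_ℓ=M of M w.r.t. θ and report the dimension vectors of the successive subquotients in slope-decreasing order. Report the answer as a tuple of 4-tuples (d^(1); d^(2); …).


Barcode: M ≅ I[1,2], I[1,4], I[4,4]^3. HN layers by μ_θ (3 steps, strictly decreasing):
  μ^(1)=14; μ^(2)=11/4; μ^(3)=-13

((1, 1, 0, 0); (1, 1, 1, 1); (0, 0, 0, 3))


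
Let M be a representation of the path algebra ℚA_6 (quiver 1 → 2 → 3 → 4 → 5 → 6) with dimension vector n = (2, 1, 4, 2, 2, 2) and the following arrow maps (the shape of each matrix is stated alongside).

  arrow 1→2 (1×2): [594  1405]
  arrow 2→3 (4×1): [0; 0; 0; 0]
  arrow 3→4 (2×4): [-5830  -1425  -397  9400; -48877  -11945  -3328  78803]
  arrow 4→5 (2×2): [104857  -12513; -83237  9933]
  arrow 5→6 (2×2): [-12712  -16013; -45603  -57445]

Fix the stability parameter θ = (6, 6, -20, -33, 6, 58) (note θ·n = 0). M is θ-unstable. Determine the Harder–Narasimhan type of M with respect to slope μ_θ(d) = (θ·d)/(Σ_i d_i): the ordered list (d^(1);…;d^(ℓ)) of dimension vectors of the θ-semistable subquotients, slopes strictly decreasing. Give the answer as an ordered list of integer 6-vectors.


Barcode: M ≅ I[1,1], I[1,2], I[3,3]^2, I[3,4], I[3,6], I[5,6]. HN layers by μ_θ (4 steps, strictly decreasing):
  μ^(1)=58; μ^(2)=6; μ^(3)=-20; μ^(4)=-53/2

((0, 0, 0, 0, 0, 2); (2, 1, 0, 0, 2, 0); (0, 0, 2, 0, 0, 0); (0, 0, 2, 2, 0, 0))


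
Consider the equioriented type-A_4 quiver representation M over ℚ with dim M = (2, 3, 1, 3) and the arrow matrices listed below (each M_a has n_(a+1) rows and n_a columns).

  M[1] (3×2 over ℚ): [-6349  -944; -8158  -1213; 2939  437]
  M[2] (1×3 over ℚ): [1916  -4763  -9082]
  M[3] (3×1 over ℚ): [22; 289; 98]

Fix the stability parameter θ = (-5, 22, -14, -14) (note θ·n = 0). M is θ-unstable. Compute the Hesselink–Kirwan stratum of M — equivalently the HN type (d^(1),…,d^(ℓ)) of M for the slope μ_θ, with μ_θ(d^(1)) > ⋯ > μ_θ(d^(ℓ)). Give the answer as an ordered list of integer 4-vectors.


Barcode: M ≅ I[1,2], I[1,4], I[2,2], I[4,4]^2. HN layers by μ_θ (4 steps, strictly decreasing):
  μ^(1)=22; μ^(2)=-2; μ^(3)=-5; μ^(4)=-14

((0, 2, 0, 0); (0, 1, 1, 1); (2, 0, 0, 0); (0, 0, 0, 2))


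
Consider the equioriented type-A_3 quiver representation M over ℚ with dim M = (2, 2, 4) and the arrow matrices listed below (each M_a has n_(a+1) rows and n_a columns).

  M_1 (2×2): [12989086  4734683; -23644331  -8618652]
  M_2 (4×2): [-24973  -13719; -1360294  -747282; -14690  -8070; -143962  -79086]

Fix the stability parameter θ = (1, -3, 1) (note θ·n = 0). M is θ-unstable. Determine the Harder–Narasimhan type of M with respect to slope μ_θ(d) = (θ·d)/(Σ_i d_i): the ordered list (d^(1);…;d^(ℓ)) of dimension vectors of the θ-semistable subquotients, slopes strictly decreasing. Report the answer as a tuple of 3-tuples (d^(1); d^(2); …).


Barcode: M ≅ I[1,2], I[1,3], I[3,3]^3. HN layers by μ_θ (2 steps, strictly decreasing):
  μ^(1)=1; μ^(2)=-1

((0, 0, 4); (2, 2, 0))


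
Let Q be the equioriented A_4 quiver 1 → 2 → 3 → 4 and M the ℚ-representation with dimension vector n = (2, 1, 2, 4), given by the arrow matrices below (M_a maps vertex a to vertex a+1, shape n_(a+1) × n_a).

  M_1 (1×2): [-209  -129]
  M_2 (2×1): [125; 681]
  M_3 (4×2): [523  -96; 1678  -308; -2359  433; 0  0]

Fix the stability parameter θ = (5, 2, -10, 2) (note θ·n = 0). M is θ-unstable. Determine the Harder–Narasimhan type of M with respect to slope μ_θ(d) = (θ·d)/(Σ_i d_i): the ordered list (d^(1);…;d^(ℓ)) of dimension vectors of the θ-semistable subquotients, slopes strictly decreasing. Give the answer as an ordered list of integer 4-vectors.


Barcode: M ≅ I[1,1], I[1,4], I[3,4], I[4,4]^2. HN layers by μ_θ (4 steps, strictly decreasing):
  μ^(1)=5; μ^(2)=2; μ^(3)=-1; μ^(4)=-10

((1, 0, 0, 0); (0, 0, 0, 4); (1, 1, 1, 0); (0, 0, 1, 0))


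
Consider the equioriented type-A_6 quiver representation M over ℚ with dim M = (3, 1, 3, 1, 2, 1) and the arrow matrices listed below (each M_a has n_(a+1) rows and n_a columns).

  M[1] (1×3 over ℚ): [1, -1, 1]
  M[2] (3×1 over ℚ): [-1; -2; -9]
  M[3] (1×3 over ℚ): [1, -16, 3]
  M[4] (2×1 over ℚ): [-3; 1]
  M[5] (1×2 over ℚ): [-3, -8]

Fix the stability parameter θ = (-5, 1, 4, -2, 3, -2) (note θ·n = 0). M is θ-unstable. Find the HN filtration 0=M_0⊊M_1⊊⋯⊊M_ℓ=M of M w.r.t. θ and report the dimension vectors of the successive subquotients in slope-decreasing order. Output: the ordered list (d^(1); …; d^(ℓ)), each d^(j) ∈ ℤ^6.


Interval decomposition of M: I[1,1]^2, I[1,6], I[3,3]^2, I[5,5].
HN type (ℓ=4): μ^(1)=4; μ^(2)=3; μ^(3)=4/5; μ^(4)=-5

((0, 0, 2, 0, 0, 0); (0, 0, 0, 0, 1, 0); (0, 1, 1, 1, 1, 1); (3, 0, 0, 0, 0, 0))


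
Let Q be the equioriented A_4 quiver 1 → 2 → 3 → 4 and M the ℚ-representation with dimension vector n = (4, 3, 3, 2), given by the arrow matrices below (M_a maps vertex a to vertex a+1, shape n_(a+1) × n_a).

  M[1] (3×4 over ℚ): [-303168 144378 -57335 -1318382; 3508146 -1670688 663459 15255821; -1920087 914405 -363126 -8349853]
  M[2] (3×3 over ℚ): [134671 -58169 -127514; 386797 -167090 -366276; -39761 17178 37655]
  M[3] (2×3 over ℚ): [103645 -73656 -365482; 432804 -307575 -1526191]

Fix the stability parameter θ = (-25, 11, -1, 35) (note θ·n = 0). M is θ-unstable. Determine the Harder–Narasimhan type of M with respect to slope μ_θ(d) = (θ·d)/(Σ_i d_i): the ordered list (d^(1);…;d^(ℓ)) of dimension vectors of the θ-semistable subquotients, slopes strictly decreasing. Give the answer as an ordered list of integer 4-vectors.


Interval decomposition of M: I[1,1], I[1,3], I[1,4]^2.
HN type (ℓ=3): μ^(1)=35; μ^(2)=5; μ^(3)=-25

((0, 0, 0, 2); (0, 3, 3, 0); (4, 0, 0, 0))


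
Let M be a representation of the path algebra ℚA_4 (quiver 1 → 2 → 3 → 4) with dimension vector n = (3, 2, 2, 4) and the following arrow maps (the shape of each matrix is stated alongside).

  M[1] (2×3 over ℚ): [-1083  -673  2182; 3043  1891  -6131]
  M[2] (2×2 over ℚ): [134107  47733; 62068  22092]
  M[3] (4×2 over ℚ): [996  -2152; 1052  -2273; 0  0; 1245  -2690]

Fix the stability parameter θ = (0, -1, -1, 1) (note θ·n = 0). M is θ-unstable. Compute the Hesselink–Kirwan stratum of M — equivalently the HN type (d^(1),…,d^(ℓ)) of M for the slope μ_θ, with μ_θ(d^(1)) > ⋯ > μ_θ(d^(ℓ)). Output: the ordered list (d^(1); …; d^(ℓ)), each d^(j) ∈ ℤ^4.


Via rank(M_{q-1}∘⋯∘M_p): M ≅ I[1,1], I[1,2], I[1,4], I[3,4], I[4,4]^2.
μ_θ-semistable layers: μ^(1)=1; μ^(2)=0; μ^(3)=-1/2; μ^(4)=-2/3; μ^(5)=-1

((0, 0, 0, 4); (1, 0, 0, 0); (1, 1, 0, 0); (1, 1, 1, 0); (0, 0, 1, 0))


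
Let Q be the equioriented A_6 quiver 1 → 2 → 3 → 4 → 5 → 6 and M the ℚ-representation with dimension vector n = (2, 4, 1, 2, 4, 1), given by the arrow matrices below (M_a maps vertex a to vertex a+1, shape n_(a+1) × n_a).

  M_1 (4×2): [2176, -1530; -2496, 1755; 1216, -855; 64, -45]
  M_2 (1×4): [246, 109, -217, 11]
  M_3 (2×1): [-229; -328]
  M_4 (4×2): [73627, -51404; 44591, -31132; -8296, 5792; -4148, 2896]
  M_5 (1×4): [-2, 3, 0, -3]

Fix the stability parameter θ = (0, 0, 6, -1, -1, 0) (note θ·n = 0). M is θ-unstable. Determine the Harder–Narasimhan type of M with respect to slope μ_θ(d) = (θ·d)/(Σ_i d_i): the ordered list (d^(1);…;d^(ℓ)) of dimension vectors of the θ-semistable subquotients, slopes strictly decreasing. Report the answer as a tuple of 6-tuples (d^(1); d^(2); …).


Interval decomposition of M: I[1,1], I[1,6], I[2,2]^3, I[4,4], I[5,5]^3.
HN type (ℓ=3): μ^(1)=1; μ^(2)=0; μ^(3)=-1

((0, 0, 1, 1, 1, 1); (2, 4, 0, 0, 0, 0); (0, 0, 0, 1, 3, 0))


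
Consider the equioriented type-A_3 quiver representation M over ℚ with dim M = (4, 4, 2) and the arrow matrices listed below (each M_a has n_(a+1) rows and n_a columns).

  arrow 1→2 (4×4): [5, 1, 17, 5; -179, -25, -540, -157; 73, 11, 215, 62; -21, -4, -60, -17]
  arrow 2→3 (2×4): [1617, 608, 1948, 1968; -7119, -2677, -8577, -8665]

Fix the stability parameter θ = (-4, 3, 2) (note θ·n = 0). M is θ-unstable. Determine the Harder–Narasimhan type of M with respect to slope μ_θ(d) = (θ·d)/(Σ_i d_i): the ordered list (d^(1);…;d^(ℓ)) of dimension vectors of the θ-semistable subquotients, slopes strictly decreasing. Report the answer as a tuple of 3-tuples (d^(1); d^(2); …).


Barcode: M ≅ I[1,2]^2, I[1,3]^2. HN layers by μ_θ (3 steps, strictly decreasing):
  μ^(1)=3; μ^(2)=5/2; μ^(3)=-4

((0, 2, 0); (0, 2, 2); (4, 0, 0))


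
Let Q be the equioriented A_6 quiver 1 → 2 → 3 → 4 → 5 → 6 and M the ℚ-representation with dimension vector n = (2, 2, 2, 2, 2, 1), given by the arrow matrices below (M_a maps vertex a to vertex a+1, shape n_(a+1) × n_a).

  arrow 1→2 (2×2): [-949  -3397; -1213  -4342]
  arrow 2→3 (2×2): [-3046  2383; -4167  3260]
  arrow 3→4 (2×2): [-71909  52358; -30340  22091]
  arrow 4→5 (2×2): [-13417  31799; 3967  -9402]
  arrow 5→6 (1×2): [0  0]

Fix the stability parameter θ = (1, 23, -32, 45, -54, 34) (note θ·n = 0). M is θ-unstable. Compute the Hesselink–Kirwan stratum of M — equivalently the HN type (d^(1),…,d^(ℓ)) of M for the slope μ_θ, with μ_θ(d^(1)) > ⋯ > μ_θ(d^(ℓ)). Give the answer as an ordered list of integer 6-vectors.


Interval decomposition of M: I[1,5]^2, I[6,6].
HN type (ℓ=2): μ^(1)=34; μ^(2)=-17/5

((0, 0, 0, 0, 0, 1); (2, 2, 2, 2, 2, 0))


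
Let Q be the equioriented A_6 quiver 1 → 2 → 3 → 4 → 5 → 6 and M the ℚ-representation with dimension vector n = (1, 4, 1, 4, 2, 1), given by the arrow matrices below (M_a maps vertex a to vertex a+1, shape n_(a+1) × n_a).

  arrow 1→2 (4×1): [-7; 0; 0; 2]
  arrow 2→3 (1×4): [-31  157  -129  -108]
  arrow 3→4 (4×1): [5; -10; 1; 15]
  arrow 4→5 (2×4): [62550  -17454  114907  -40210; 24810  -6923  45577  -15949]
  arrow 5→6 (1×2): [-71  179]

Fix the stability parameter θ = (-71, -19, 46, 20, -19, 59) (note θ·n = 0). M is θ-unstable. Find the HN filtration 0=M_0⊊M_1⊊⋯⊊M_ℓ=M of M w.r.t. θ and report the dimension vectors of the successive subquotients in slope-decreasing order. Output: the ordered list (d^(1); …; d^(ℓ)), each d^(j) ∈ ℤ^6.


Interval decomposition of M: I[1,6], I[2,2]^3, I[4,4]^2, I[4,5].
HN type (ℓ=6): μ^(1)=59; μ^(2)=20; μ^(3)=47/3; μ^(4)=1/2; μ^(5)=-19; μ^(6)=-71

((0, 0, 0, 0, 0, 1); (0, 0, 0, 2, 0, 0); (0, 0, 1, 1, 1, 0); (0, 0, 0, 1, 1, 0); (0, 4, 0, 0, 0, 0); (1, 0, 0, 0, 0, 0))


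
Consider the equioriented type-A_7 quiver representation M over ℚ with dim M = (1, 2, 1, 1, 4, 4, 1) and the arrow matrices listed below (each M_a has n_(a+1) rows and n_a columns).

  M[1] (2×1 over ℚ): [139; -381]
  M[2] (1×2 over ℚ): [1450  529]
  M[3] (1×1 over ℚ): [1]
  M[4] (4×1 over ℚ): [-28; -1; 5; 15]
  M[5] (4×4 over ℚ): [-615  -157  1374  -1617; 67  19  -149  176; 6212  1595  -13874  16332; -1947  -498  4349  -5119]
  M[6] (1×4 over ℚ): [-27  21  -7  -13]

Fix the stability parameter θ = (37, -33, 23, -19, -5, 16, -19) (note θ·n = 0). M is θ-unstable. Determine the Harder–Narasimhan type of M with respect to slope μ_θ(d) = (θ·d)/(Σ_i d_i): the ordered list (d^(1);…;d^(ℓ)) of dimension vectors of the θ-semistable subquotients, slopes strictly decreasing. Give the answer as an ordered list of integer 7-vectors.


Via rank(M_{q-1}∘⋯∘M_p): M ≅ I[1,7], I[2,2], I[5,6]^3.
μ_θ-semistable layers: μ^(1)=16; μ^(2)=0; μ^(3)=-5; μ^(4)=-33

((0, 0, 0, 0, 0, 3, 0); (1, 1, 1, 1, 1, 1, 1); (0, 0, 0, 0, 3, 0, 0); (0, 1, 0, 0, 0, 0, 0))


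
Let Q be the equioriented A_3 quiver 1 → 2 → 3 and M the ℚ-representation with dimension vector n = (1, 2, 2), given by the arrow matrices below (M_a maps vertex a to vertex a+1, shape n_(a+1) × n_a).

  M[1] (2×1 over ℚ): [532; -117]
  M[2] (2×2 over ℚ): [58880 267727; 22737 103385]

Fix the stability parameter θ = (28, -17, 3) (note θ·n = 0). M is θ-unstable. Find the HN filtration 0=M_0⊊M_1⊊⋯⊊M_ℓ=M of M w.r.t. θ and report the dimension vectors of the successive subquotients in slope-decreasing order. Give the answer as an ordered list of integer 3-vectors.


Barcode: M ≅ I[1,3], I[2,3]. HN layers by μ_θ (3 steps, strictly decreasing):
  μ^(1)=14/3; μ^(2)=3; μ^(3)=-17

((1, 1, 1); (0, 0, 1); (0, 1, 0))


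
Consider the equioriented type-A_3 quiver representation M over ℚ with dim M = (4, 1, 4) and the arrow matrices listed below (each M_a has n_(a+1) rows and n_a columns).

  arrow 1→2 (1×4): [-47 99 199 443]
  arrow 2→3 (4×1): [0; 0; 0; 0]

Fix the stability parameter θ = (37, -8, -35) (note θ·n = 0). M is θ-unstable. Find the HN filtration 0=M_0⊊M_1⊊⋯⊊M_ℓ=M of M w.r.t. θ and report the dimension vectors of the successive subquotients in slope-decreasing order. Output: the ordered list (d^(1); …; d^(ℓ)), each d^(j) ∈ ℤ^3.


Barcode: M ≅ I[1,1]^3, I[1,2], I[3,3]^4. HN layers by μ_θ (3 steps, strictly decreasing):
  μ^(1)=37; μ^(2)=29/2; μ^(3)=-35

((3, 0, 0); (1, 1, 0); (0, 0, 4))


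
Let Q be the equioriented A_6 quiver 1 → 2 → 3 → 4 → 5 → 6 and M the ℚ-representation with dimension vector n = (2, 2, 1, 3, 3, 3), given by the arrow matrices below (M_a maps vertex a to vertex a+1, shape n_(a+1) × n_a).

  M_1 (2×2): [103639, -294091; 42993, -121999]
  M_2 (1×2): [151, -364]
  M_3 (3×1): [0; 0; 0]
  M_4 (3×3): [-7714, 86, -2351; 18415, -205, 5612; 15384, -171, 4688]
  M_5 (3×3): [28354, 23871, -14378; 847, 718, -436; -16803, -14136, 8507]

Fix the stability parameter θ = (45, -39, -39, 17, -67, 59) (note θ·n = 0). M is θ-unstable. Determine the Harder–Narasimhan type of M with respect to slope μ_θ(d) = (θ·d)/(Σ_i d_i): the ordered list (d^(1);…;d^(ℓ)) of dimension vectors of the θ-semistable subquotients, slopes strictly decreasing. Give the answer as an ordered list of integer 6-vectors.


Via rank(M_{q-1}∘⋯∘M_p): M ≅ I[1,2], I[1,3], I[4,6]^3.
μ_θ-semistable layers: μ^(1)=59; μ^(2)=3; μ^(3)=-11; μ^(4)=-25

((0, 0, 0, 0, 0, 3); (1, 1, 0, 0, 0, 0); (1, 1, 1, 0, 0, 0); (0, 0, 0, 3, 3, 0))


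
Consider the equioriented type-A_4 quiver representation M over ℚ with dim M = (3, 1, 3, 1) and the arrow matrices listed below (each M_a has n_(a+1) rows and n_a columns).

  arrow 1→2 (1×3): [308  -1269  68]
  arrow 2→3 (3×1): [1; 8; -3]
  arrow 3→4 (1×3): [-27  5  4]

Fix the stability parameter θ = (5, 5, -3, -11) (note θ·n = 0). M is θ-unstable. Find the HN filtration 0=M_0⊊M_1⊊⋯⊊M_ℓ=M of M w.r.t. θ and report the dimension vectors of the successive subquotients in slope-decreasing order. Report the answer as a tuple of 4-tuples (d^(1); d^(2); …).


Via rank(M_{q-1}∘⋯∘M_p): M ≅ I[1,1]^2, I[1,4], I[3,3]^2.
μ_θ-semistable layers: μ^(1)=5; μ^(2)=-1; μ^(3)=-3

((2, 0, 0, 0); (1, 1, 1, 1); (0, 0, 2, 0))


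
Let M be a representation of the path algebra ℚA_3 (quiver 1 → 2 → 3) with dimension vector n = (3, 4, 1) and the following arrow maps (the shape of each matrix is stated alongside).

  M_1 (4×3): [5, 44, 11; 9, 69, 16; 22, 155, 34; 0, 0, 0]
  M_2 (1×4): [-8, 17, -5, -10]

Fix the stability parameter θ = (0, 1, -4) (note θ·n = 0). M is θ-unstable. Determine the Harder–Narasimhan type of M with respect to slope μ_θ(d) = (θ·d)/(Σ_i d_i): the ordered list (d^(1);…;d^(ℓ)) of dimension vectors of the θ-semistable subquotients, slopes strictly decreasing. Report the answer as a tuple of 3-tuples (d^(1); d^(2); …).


Interval decomposition of M: I[1,2]^2, I[1,3], I[2,2].
HN type (ℓ=3): μ^(1)=1; μ^(2)=0; μ^(3)=-1

((0, 3, 0); (2, 0, 0); (1, 1, 1))


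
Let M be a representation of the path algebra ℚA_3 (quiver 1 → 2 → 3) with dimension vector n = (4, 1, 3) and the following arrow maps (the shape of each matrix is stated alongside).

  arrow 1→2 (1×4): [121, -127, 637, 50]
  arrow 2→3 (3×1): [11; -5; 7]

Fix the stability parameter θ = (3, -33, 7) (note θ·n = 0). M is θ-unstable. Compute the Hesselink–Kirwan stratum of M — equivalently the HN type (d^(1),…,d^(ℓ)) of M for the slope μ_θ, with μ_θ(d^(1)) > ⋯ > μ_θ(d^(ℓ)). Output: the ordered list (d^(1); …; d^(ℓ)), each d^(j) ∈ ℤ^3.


Interval decomposition of M: I[1,1]^3, I[1,3], I[3,3]^2.
HN type (ℓ=3): μ^(1)=7; μ^(2)=3; μ^(3)=-15

((0, 0, 3); (3, 0, 0); (1, 1, 0))


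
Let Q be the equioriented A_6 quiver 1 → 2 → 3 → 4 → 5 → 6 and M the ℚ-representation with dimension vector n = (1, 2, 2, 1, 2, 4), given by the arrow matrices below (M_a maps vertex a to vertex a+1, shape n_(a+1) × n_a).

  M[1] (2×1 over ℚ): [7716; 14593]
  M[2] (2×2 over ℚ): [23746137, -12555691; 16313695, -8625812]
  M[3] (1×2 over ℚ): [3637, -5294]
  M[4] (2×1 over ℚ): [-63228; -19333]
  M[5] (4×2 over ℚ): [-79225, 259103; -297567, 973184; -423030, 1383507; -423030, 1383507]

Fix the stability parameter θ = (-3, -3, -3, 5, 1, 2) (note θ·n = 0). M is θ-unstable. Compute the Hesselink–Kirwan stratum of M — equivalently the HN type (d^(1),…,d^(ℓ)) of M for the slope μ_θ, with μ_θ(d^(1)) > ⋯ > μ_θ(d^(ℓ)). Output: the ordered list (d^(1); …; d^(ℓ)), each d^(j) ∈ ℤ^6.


Barcode: M ≅ I[1,6], I[2,3], I[5,6], I[6,6]^2. HN layers by μ_θ (4 steps, strictly decreasing):
  μ^(1)=8/3; μ^(2)=2; μ^(3)=1; μ^(4)=-3

((0, 0, 0, 1, 1, 1); (0, 0, 0, 0, 0, 3); (0, 0, 0, 0, 1, 0); (1, 2, 2, 0, 0, 0))


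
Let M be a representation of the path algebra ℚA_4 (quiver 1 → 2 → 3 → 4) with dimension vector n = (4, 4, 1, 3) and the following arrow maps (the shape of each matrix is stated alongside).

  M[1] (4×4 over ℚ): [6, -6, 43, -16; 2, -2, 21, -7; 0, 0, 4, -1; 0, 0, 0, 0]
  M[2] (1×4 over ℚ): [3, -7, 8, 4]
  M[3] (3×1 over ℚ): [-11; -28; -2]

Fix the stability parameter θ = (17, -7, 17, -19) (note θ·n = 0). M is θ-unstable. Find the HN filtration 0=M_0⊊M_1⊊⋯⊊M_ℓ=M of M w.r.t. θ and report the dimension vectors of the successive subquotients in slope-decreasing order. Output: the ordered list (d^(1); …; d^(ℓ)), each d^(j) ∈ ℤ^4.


Interval decomposition of M: I[1,1]^2, I[1,2], I[1,4], I[2,2]^2, I[4,4]^2.
HN type (ℓ=5): μ^(1)=17; μ^(2)=5; μ^(3)=2; μ^(4)=-7; μ^(5)=-19

((2, 0, 0, 0); (1, 1, 0, 0); (1, 1, 1, 1); (0, 2, 0, 0); (0, 0, 0, 2))


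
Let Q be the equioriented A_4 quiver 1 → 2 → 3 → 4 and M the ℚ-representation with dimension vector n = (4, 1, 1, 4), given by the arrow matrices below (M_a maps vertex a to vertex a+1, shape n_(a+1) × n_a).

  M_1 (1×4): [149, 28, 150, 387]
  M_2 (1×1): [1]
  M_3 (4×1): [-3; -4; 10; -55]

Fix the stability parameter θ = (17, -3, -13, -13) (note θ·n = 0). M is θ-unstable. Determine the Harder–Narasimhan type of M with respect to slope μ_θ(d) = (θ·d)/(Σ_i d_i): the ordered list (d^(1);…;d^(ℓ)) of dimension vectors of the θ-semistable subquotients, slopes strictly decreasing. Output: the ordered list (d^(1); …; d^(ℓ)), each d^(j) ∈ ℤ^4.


Barcode: M ≅ I[1,1]^3, I[1,4], I[4,4]^3. HN layers by μ_θ (3 steps, strictly decreasing):
  μ^(1)=17; μ^(2)=-3; μ^(3)=-13

((3, 0, 0, 0); (1, 1, 1, 1); (0, 0, 0, 3))


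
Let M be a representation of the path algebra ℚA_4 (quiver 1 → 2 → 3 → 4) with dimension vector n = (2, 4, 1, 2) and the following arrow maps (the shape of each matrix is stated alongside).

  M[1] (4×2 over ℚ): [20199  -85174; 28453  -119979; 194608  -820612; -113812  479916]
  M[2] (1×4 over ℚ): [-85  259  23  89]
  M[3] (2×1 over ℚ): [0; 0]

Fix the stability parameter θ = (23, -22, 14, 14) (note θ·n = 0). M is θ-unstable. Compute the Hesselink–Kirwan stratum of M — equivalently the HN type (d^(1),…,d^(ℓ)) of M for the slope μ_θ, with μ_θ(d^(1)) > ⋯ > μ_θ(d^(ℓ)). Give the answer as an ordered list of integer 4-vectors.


Interval decomposition of M: I[1,2], I[1,3], I[2,2]^2, I[4,4]^2.
HN type (ℓ=3): μ^(1)=14; μ^(2)=1/2; μ^(3)=-22

((0, 0, 1, 2); (2, 2, 0, 0); (0, 2, 0, 0))
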